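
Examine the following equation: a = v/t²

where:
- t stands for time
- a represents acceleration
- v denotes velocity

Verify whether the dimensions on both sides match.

No

t (time) has dimensions [T].
a (acceleration) has dimensions [L T^-2].
v (velocity) has dimensions [L T^-1].

Left side: [L T^-2]
Right side: [L T^-3]

The two sides have different dimensions, so the equation is NOT dimensionally consistent.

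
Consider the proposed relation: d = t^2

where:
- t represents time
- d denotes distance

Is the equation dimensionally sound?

No

t (time) has dimensions [T].
d (distance) has dimensions [L].

Left side: [L]
Right side: [T^2]

The two sides have different dimensions, so the equation is NOT dimensionally consistent.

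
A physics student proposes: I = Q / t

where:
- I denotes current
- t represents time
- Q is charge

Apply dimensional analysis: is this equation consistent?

Yes

I (current) has dimensions [I].
t (time) has dimensions [T].
Q (charge) has dimensions [I T].

Left side: [I]
Right side: [I]

Both sides have the same dimensions, so the equation is dimensionally consistent.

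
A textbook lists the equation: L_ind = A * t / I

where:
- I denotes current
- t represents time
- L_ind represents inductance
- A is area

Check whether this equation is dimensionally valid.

No

I (current) has dimensions [I].
t (time) has dimensions [T].
L_ind (inductance) has dimensions [I^-2 L^2 M T^-2].
A (area) has dimensions [L^2].

Left side: [I^-2 L^2 M T^-2]
Right side: [I^-1 L^2 T]

The two sides have different dimensions, so the equation is NOT dimensionally consistent.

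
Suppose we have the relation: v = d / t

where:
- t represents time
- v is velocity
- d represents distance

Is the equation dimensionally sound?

Yes

t (time) has dimensions [T].
v (velocity) has dimensions [L T^-1].
d (distance) has dimensions [L].

Left side: [L T^-1]
Right side: [L T^-1]

Both sides have the same dimensions, so the equation is dimensionally consistent.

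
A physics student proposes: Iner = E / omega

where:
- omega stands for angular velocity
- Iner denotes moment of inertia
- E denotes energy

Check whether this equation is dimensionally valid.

No

omega (angular velocity) has dimensions [T^-1].
Iner (moment of inertia) has dimensions [L^2 M].
E (energy) has dimensions [L^2 M T^-2].

Left side: [L^2 M]
Right side: [L^2 M T^-1]

The two sides have different dimensions, so the equation is NOT dimensionally consistent.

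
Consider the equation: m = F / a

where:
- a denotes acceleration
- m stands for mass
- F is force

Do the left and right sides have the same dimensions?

Yes

a (acceleration) has dimensions [L T^-2].
m (mass) has dimensions [M].
F (force) has dimensions [L M T^-2].

Left side: [M]
Right side: [M]

Both sides have the same dimensions, so the equation is dimensionally consistent.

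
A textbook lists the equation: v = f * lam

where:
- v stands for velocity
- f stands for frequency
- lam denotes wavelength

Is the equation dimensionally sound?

Yes

v (velocity) has dimensions [L T^-1].
f (frequency) has dimensions [T^-1].
lam (wavelength) has dimensions [L].

Left side: [L T^-1]
Right side: [L T^-1]

Both sides have the same dimensions, so the equation is dimensionally consistent.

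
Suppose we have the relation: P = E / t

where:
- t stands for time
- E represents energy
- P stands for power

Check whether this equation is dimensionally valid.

Yes

t (time) has dimensions [T].
E (energy) has dimensions [L^2 M T^-2].
P (power) has dimensions [L^2 M T^-3].

Left side: [L^2 M T^-3]
Right side: [L^2 M T^-3]

Both sides have the same dimensions, so the equation is dimensionally consistent.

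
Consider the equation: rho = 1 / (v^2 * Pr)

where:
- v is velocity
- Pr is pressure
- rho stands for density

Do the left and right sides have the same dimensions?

No

v (velocity) has dimensions [L T^-1].
Pr (pressure) has dimensions [L^-1 M T^-2].
rho (density) has dimensions [L^-3 M].

Left side: [L^-3 M]
Right side: [L^-1 M^-1 T^4]

The two sides have different dimensions, so the equation is NOT dimensionally consistent.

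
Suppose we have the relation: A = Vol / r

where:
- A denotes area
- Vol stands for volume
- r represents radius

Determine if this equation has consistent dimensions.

Yes

A (area) has dimensions [L^2].
Vol (volume) has dimensions [L^3].
r (radius) has dimensions [L].

Left side: [L^2]
Right side: [L^2]

Both sides have the same dimensions, so the equation is dimensionally consistent.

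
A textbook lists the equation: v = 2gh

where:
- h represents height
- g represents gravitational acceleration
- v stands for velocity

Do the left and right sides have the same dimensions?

No

h (height) has dimensions [L].
g (gravitational acceleration) has dimensions [L T^-2].
v (velocity) has dimensions [L T^-1].

Left side: [L T^-1]
Right side: [L^2 T^-2]

The two sides have different dimensions, so the equation is NOT dimensionally consistent.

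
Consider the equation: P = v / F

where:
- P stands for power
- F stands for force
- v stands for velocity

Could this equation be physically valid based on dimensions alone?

No

P (power) has dimensions [L^2 M T^-3].
F (force) has dimensions [L M T^-2].
v (velocity) has dimensions [L T^-1].

Left side: [L^2 M T^-3]
Right side: [M^-1 T]

The two sides have different dimensions, so the equation is NOT dimensionally consistent.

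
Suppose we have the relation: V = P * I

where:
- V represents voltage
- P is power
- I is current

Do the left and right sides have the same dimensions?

No

V (voltage) has dimensions [I^-1 L^2 M T^-3].
P (power) has dimensions [L^2 M T^-3].
I (current) has dimensions [I].

Left side: [I^-1 L^2 M T^-3]
Right side: [I L^2 M T^-3]

The two sides have different dimensions, so the equation is NOT dimensionally consistent.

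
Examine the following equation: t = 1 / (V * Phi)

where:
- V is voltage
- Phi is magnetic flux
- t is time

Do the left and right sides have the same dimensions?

No

V (voltage) has dimensions [I^-1 L^2 M T^-3].
Phi (magnetic flux) has dimensions [I^-1 L^2 M T^-2].
t (time) has dimensions [T].

Left side: [T]
Right side: [I^2 L^-4 M^-2 T^5]

The two sides have different dimensions, so the equation is NOT dimensionally consistent.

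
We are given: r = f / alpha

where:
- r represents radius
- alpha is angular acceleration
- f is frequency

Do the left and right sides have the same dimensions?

No

r (radius) has dimensions [L].
alpha (angular acceleration) has dimensions [T^-2].
f (frequency) has dimensions [T^-1].

Left side: [L]
Right side: [T]

The two sides have different dimensions, so the equation is NOT dimensionally consistent.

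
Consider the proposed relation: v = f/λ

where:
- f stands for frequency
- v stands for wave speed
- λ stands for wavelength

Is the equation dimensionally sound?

No

f (frequency) has dimensions [T^-1].
v (wave speed) has dimensions [L T^-1].
λ (wavelength) has dimensions [L].

Left side: [L T^-1]
Right side: [L^-1 T^-1]

The two sides have different dimensions, so the equation is NOT dimensionally consistent.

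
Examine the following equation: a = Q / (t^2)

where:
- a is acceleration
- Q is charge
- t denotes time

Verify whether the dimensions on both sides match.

No

a (acceleration) has dimensions [L T^-2].
Q (charge) has dimensions [I T].
t (time) has dimensions [T].

Left side: [L T^-2]
Right side: [I T^-1]

The two sides have different dimensions, so the equation is NOT dimensionally consistent.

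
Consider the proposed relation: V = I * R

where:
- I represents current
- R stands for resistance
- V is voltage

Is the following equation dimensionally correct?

Yes

I (current) has dimensions [I].
R (resistance) has dimensions [I^-2 L^2 M T^-3].
V (voltage) has dimensions [I^-1 L^2 M T^-3].

Left side: [I^-1 L^2 M T^-3]
Right side: [I^-1 L^2 M T^-3]

Both sides have the same dimensions, so the equation is dimensionally consistent.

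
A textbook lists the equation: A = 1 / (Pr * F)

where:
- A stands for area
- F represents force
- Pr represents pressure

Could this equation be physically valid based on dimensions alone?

No

A (area) has dimensions [L^2].
F (force) has dimensions [L M T^-2].
Pr (pressure) has dimensions [L^-1 M T^-2].

Left side: [L^2]
Right side: [M^-2 T^4]

The two sides have different dimensions, so the equation is NOT dimensionally consistent.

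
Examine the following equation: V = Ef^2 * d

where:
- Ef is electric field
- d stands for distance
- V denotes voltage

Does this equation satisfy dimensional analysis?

No

Ef (electric field) has dimensions [I^-1 L M T^-3].
d (distance) has dimensions [L].
V (voltage) has dimensions [I^-1 L^2 M T^-3].

Left side: [I^-1 L^2 M T^-3]
Right side: [I^-2 L^3 M^2 T^-6]

The two sides have different dimensions, so the equation is NOT dimensionally consistent.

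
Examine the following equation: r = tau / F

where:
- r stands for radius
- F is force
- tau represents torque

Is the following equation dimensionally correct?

Yes

r (radius) has dimensions [L].
F (force) has dimensions [L M T^-2].
tau (torque) has dimensions [L^2 M T^-2].

Left side: [L]
Right side: [L]

Both sides have the same dimensions, so the equation is dimensionally consistent.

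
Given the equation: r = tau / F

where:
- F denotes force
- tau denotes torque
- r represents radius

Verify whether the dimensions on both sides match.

Yes

F (force) has dimensions [L M T^-2].
tau (torque) has dimensions [L^2 M T^-2].
r (radius) has dimensions [L].

Left side: [L]
Right side: [L]

Both sides have the same dimensions, so the equation is dimensionally consistent.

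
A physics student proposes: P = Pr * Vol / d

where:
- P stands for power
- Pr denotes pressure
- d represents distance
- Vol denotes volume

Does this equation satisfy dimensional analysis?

No

P (power) has dimensions [L^2 M T^-3].
Pr (pressure) has dimensions [L^-1 M T^-2].
d (distance) has dimensions [L].
Vol (volume) has dimensions [L^3].

Left side: [L^2 M T^-3]
Right side: [L M T^-2]

The two sides have different dimensions, so the equation is NOT dimensionally consistent.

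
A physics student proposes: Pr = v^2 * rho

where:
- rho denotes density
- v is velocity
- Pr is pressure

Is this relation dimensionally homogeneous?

Yes

rho (density) has dimensions [L^-3 M].
v (velocity) has dimensions [L T^-1].
Pr (pressure) has dimensions [L^-1 M T^-2].

Left side: [L^-1 M T^-2]
Right side: [L^-1 M T^-2]

Both sides have the same dimensions, so the equation is dimensionally consistent.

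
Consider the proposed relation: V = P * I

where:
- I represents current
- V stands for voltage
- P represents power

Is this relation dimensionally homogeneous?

No

I (current) has dimensions [I].
V (voltage) has dimensions [I^-1 L^2 M T^-3].
P (power) has dimensions [L^2 M T^-3].

Left side: [I^-1 L^2 M T^-3]
Right side: [I L^2 M T^-3]

The two sides have different dimensions, so the equation is NOT dimensionally consistent.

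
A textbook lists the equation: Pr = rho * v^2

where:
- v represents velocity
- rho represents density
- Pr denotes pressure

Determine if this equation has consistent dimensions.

Yes

v (velocity) has dimensions [L T^-1].
rho (density) has dimensions [L^-3 M].
Pr (pressure) has dimensions [L^-1 M T^-2].

Left side: [L^-1 M T^-2]
Right side: [L^-1 M T^-2]

Both sides have the same dimensions, so the equation is dimensionally consistent.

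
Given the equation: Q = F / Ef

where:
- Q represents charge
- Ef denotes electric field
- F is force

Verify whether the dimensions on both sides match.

Yes

Q (charge) has dimensions [I T].
Ef (electric field) has dimensions [I^-1 L M T^-3].
F (force) has dimensions [L M T^-2].

Left side: [I T]
Right side: [I T]

Both sides have the same dimensions, so the equation is dimensionally consistent.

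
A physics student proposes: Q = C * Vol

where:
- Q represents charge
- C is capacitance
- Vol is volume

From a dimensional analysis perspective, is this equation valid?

No

Q (charge) has dimensions [I T].
C (capacitance) has dimensions [I^2 L^-2 M^-1 T^4].
Vol (volume) has dimensions [L^3].

Left side: [I T]
Right side: [I^2 L M^-1 T^4]

The two sides have different dimensions, so the equation is NOT dimensionally consistent.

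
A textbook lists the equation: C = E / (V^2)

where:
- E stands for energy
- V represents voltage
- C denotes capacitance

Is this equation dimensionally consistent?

Yes

E (energy) has dimensions [L^2 M T^-2].
V (voltage) has dimensions [I^-1 L^2 M T^-3].
C (capacitance) has dimensions [I^2 L^-2 M^-1 T^4].

Left side: [I^2 L^-2 M^-1 T^4]
Right side: [I^2 L^-2 M^-1 T^4]

Both sides have the same dimensions, so the equation is dimensionally consistent.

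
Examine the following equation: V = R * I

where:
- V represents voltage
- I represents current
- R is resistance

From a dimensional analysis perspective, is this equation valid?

Yes

V (voltage) has dimensions [I^-1 L^2 M T^-3].
I (current) has dimensions [I].
R (resistance) has dimensions [I^-2 L^2 M T^-3].

Left side: [I^-1 L^2 M T^-3]
Right side: [I^-1 L^2 M T^-3]

Both sides have the same dimensions, so the equation is dimensionally consistent.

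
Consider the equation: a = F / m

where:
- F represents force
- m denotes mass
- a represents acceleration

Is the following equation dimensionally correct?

Yes

F (force) has dimensions [L M T^-2].
m (mass) has dimensions [M].
a (acceleration) has dimensions [L T^-2].

Left side: [L T^-2]
Right side: [L T^-2]

Both sides have the same dimensions, so the equation is dimensionally consistent.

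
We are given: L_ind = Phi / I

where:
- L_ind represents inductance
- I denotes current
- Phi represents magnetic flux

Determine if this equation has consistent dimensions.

Yes

L_ind (inductance) has dimensions [I^-2 L^2 M T^-2].
I (current) has dimensions [I].
Phi (magnetic flux) has dimensions [I^-1 L^2 M T^-2].

Left side: [I^-2 L^2 M T^-2]
Right side: [I^-2 L^2 M T^-2]

Both sides have the same dimensions, so the equation is dimensionally consistent.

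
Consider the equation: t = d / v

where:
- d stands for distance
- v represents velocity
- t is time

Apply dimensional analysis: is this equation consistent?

Yes

d (distance) has dimensions [L].
v (velocity) has dimensions [L T^-1].
t (time) has dimensions [T].

Left side: [T]
Right side: [T]

Both sides have the same dimensions, so the equation is dimensionally consistent.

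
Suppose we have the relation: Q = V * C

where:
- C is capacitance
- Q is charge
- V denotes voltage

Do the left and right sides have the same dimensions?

Yes

C (capacitance) has dimensions [I^2 L^-2 M^-1 T^4].
Q (charge) has dimensions [I T].
V (voltage) has dimensions [I^-1 L^2 M T^-3].

Left side: [I T]
Right side: [I T]

Both sides have the same dimensions, so the equation is dimensionally consistent.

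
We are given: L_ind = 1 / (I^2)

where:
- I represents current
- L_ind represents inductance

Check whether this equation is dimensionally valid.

No

I (current) has dimensions [I].
L_ind (inductance) has dimensions [I^-2 L^2 M T^-2].

Left side: [I^-2 L^2 M T^-2]
Right side: [I^-2]

The two sides have different dimensions, so the equation is NOT dimensionally consistent.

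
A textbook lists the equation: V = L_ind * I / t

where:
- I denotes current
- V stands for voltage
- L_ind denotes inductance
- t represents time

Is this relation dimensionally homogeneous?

Yes

I (current) has dimensions [I].
V (voltage) has dimensions [I^-1 L^2 M T^-3].
L_ind (inductance) has dimensions [I^-2 L^2 M T^-2].
t (time) has dimensions [T].

Left side: [I^-1 L^2 M T^-3]
Right side: [I^-1 L^2 M T^-3]

Both sides have the same dimensions, so the equation is dimensionally consistent.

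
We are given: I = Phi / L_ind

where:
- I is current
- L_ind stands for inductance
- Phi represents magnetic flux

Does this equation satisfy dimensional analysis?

Yes

I (current) has dimensions [I].
L_ind (inductance) has dimensions [I^-2 L^2 M T^-2].
Phi (magnetic flux) has dimensions [I^-1 L^2 M T^-2].

Left side: [I]
Right side: [I]

Both sides have the same dimensions, so the equation is dimensionally consistent.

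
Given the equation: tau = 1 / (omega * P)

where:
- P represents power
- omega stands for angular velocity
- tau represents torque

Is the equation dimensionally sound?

No

P (power) has dimensions [L^2 M T^-3].
omega (angular velocity) has dimensions [T^-1].
tau (torque) has dimensions [L^2 M T^-2].

Left side: [L^2 M T^-2]
Right side: [L^-2 M^-1 T^4]

The two sides have different dimensions, so the equation is NOT dimensionally consistent.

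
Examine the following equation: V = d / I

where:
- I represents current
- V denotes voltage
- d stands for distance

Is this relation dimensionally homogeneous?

No

I (current) has dimensions [I].
V (voltage) has dimensions [I^-1 L^2 M T^-3].
d (distance) has dimensions [L].

Left side: [I^-1 L^2 M T^-3]
Right side: [I^-1 L]

The two sides have different dimensions, so the equation is NOT dimensionally consistent.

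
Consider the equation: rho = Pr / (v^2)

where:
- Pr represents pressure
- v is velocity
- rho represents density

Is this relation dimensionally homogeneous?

Yes

Pr (pressure) has dimensions [L^-1 M T^-2].
v (velocity) has dimensions [L T^-1].
rho (density) has dimensions [L^-3 M].

Left side: [L^-3 M]
Right side: [L^-3 M]

Both sides have the same dimensions, so the equation is dimensionally consistent.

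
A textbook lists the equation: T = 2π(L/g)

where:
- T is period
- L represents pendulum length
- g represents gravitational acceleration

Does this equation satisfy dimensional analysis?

No

T (period) has dimensions [T].
L (pendulum length) has dimensions [L].
g (gravitational acceleration) has dimensions [L T^-2].

Left side: [T]
Right side: [T^2]

The two sides have different dimensions, so the equation is NOT dimensionally consistent.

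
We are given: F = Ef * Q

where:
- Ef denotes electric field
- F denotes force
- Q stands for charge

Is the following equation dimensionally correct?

Yes

Ef (electric field) has dimensions [I^-1 L M T^-3].
F (force) has dimensions [L M T^-2].
Q (charge) has dimensions [I T].

Left side: [L M T^-2]
Right side: [L M T^-2]

Both sides have the same dimensions, so the equation is dimensionally consistent.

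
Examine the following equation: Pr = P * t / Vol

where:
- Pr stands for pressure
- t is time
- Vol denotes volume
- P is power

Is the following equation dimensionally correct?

Yes

Pr (pressure) has dimensions [L^-1 M T^-2].
t (time) has dimensions [T].
Vol (volume) has dimensions [L^3].
P (power) has dimensions [L^2 M T^-3].

Left side: [L^-1 M T^-2]
Right side: [L^-1 M T^-2]

Both sides have the same dimensions, so the equation is dimensionally consistent.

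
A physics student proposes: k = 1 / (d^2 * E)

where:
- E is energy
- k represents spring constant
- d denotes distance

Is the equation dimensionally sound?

No

E (energy) has dimensions [L^2 M T^-2].
k (spring constant) has dimensions [M T^-2].
d (distance) has dimensions [L].

Left side: [M T^-2]
Right side: [L^-4 M^-1 T^2]

The two sides have different dimensions, so the equation is NOT dimensionally consistent.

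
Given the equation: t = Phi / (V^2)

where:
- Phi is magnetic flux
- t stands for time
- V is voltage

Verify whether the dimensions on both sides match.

No

Phi (magnetic flux) has dimensions [I^-1 L^2 M T^-2].
t (time) has dimensions [T].
V (voltage) has dimensions [I^-1 L^2 M T^-3].

Left side: [T]
Right side: [I L^-2 M^-1 T^4]

The two sides have different dimensions, so the equation is NOT dimensionally consistent.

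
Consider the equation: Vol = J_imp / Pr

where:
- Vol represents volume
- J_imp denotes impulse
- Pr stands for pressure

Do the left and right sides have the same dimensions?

No

Vol (volume) has dimensions [L^3].
J_imp (impulse) has dimensions [L M T^-1].
Pr (pressure) has dimensions [L^-1 M T^-2].

Left side: [L^3]
Right side: [L^2 T]

The two sides have different dimensions, so the equation is NOT dimensionally consistent.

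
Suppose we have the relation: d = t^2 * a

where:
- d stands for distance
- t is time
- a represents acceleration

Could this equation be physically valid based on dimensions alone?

Yes

d (distance) has dimensions [L].
t (time) has dimensions [T].
a (acceleration) has dimensions [L T^-2].

Left side: [L]
Right side: [L]

Both sides have the same dimensions, so the equation is dimensionally consistent.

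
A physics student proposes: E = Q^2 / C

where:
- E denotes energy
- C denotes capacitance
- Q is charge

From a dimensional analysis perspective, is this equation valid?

Yes

E (energy) has dimensions [L^2 M T^-2].
C (capacitance) has dimensions [I^2 L^-2 M^-1 T^4].
Q (charge) has dimensions [I T].

Left side: [L^2 M T^-2]
Right side: [L^2 M T^-2]

Both sides have the same dimensions, so the equation is dimensionally consistent.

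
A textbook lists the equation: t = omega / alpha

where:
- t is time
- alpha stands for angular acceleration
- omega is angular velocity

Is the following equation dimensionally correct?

Yes

t (time) has dimensions [T].
alpha (angular acceleration) has dimensions [T^-2].
omega (angular velocity) has dimensions [T^-1].

Left side: [T]
Right side: [T]

Both sides have the same dimensions, so the equation is dimensionally consistent.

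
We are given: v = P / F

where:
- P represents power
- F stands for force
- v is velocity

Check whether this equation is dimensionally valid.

Yes

P (power) has dimensions [L^2 M T^-3].
F (force) has dimensions [L M T^-2].
v (velocity) has dimensions [L T^-1].

Left side: [L T^-1]
Right side: [L T^-1]

Both sides have the same dimensions, so the equation is dimensionally consistent.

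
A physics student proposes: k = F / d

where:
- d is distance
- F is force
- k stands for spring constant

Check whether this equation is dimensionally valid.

Yes

d (distance) has dimensions [L].
F (force) has dimensions [L M T^-2].
k (spring constant) has dimensions [M T^-2].

Left side: [M T^-2]
Right side: [M T^-2]

Both sides have the same dimensions, so the equation is dimensionally consistent.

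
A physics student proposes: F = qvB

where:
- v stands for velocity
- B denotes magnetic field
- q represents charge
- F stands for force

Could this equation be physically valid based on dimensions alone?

Yes

v (velocity) has dimensions [L T^-1].
B (magnetic field) has dimensions [I^-1 M T^-2].
q (charge) has dimensions [I T].
F (force) has dimensions [L M T^-2].

Left side: [L M T^-2]
Right side: [L M T^-2]

Both sides have the same dimensions, so the equation is dimensionally consistent.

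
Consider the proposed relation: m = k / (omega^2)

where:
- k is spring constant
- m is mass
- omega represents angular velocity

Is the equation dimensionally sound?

Yes

k (spring constant) has dimensions [M T^-2].
m (mass) has dimensions [M].
omega (angular velocity) has dimensions [T^-1].

Left side: [M]
Right side: [M]

Both sides have the same dimensions, so the equation is dimensionally consistent.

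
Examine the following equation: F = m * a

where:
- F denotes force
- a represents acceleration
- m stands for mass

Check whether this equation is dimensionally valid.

Yes

F (force) has dimensions [L M T^-2].
a (acceleration) has dimensions [L T^-2].
m (mass) has dimensions [M].

Left side: [L M T^-2]
Right side: [L M T^-2]

Both sides have the same dimensions, so the equation is dimensionally consistent.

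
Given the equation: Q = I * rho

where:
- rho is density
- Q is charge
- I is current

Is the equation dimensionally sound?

No

rho (density) has dimensions [L^-3 M].
Q (charge) has dimensions [I T].
I (current) has dimensions [I].

Left side: [I T]
Right side: [I L^-3 M]

The two sides have different dimensions, so the equation is NOT dimensionally consistent.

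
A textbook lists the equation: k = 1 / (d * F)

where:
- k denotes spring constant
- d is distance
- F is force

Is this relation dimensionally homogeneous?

No

k (spring constant) has dimensions [M T^-2].
d (distance) has dimensions [L].
F (force) has dimensions [L M T^-2].

Left side: [M T^-2]
Right side: [L^-2 M^-1 T^2]

The two sides have different dimensions, so the equation is NOT dimensionally consistent.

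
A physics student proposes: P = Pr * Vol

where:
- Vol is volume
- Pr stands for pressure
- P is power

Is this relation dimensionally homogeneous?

No

Vol (volume) has dimensions [L^3].
Pr (pressure) has dimensions [L^-1 M T^-2].
P (power) has dimensions [L^2 M T^-3].

Left side: [L^2 M T^-3]
Right side: [L^2 M T^-2]

The two sides have different dimensions, so the equation is NOT dimensionally consistent.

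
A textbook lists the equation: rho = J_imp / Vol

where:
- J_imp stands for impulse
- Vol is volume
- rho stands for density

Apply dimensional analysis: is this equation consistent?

No

J_imp (impulse) has dimensions [L M T^-1].
Vol (volume) has dimensions [L^3].
rho (density) has dimensions [L^-3 M].

Left side: [L^-3 M]
Right side: [L^-2 M T^-1]

The two sides have different dimensions, so the equation is NOT dimensionally consistent.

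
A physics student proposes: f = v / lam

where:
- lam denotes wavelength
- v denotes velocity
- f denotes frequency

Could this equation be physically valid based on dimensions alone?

Yes

lam (wavelength) has dimensions [L].
v (velocity) has dimensions [L T^-1].
f (frequency) has dimensions [T^-1].

Left side: [T^-1]
Right side: [T^-1]

Both sides have the same dimensions, so the equation is dimensionally consistent.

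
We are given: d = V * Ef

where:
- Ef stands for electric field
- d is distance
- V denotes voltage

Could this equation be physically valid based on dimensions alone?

No

Ef (electric field) has dimensions [I^-1 L M T^-3].
d (distance) has dimensions [L].
V (voltage) has dimensions [I^-1 L^2 M T^-3].

Left side: [L]
Right side: [I^-2 L^3 M^2 T^-6]

The two sides have different dimensions, so the equation is NOT dimensionally consistent.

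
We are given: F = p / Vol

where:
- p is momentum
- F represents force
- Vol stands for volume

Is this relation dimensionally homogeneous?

No

p (momentum) has dimensions [L M T^-1].
F (force) has dimensions [L M T^-2].
Vol (volume) has dimensions [L^3].

Left side: [L M T^-2]
Right side: [L^-2 M T^-1]

The two sides have different dimensions, so the equation is NOT dimensionally consistent.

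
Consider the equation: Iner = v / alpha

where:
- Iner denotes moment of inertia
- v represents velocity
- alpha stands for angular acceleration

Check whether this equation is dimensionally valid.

No

Iner (moment of inertia) has dimensions [L^2 M].
v (velocity) has dimensions [L T^-1].
alpha (angular acceleration) has dimensions [T^-2].

Left side: [L^2 M]
Right side: [L T]

The two sides have different dimensions, so the equation is NOT dimensionally consistent.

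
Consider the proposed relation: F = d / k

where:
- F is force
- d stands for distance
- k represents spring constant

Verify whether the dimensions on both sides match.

No

F (force) has dimensions [L M T^-2].
d (distance) has dimensions [L].
k (spring constant) has dimensions [M T^-2].

Left side: [L M T^-2]
Right side: [L M^-1 T^2]

The two sides have different dimensions, so the equation is NOT dimensionally consistent.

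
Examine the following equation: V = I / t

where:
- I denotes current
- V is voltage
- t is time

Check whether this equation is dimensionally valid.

No

I (current) has dimensions [I].
V (voltage) has dimensions [I^-1 L^2 M T^-3].
t (time) has dimensions [T].

Left side: [I^-1 L^2 M T^-3]
Right side: [I T^-1]

The two sides have different dimensions, so the equation is NOT dimensionally consistent.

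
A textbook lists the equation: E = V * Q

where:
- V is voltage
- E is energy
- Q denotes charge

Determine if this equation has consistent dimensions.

Yes

V (voltage) has dimensions [I^-1 L^2 M T^-3].
E (energy) has dimensions [L^2 M T^-2].
Q (charge) has dimensions [I T].

Left side: [L^2 M T^-2]
Right side: [L^2 M T^-2]

Both sides have the same dimensions, so the equation is dimensionally consistent.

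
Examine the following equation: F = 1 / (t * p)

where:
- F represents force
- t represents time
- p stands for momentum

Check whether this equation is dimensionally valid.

No

F (force) has dimensions [L M T^-2].
t (time) has dimensions [T].
p (momentum) has dimensions [L M T^-1].

Left side: [L M T^-2]
Right side: [L^-1 M^-1]

The two sides have different dimensions, so the equation is NOT dimensionally consistent.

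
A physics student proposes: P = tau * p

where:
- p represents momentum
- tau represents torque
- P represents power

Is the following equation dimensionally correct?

No

p (momentum) has dimensions [L M T^-1].
tau (torque) has dimensions [L^2 M T^-2].
P (power) has dimensions [L^2 M T^-3].

Left side: [L^2 M T^-3]
Right side: [L^3 M^2 T^-3]

The two sides have different dimensions, so the equation is NOT dimensionally consistent.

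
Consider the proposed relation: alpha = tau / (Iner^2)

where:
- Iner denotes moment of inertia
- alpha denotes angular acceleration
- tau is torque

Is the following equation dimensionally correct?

No

Iner (moment of inertia) has dimensions [L^2 M].
alpha (angular acceleration) has dimensions [T^-2].
tau (torque) has dimensions [L^2 M T^-2].

Left side: [T^-2]
Right side: [L^-2 M^-1 T^-2]

The two sides have different dimensions, so the equation is NOT dimensionally consistent.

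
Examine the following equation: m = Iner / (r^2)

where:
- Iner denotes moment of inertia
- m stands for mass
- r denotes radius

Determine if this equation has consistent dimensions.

Yes

Iner (moment of inertia) has dimensions [L^2 M].
m (mass) has dimensions [M].
r (radius) has dimensions [L].

Left side: [M]
Right side: [M]

Both sides have the same dimensions, so the equation is dimensionally consistent.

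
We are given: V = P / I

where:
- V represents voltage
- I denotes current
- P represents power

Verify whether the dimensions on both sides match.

Yes

V (voltage) has dimensions [I^-1 L^2 M T^-3].
I (current) has dimensions [I].
P (power) has dimensions [L^2 M T^-3].

Left side: [I^-1 L^2 M T^-3]
Right side: [I^-1 L^2 M T^-3]

Both sides have the same dimensions, so the equation is dimensionally consistent.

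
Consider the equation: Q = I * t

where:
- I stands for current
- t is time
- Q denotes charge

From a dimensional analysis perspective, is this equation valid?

Yes

I (current) has dimensions [I].
t (time) has dimensions [T].
Q (charge) has dimensions [I T].

Left side: [I T]
Right side: [I T]

Both sides have the same dimensions, so the equation is dimensionally consistent.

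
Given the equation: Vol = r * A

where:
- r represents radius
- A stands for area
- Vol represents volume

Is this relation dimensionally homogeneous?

Yes

r (radius) has dimensions [L].
A (area) has dimensions [L^2].
Vol (volume) has dimensions [L^3].

Left side: [L^3]
Right side: [L^3]

Both sides have the same dimensions, so the equation is dimensionally consistent.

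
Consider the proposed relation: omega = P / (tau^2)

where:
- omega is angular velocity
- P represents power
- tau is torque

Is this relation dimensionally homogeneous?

No

omega (angular velocity) has dimensions [T^-1].
P (power) has dimensions [L^2 M T^-3].
tau (torque) has dimensions [L^2 M T^-2].

Left side: [T^-1]
Right side: [L^-2 M^-1 T]

The two sides have different dimensions, so the equation is NOT dimensionally consistent.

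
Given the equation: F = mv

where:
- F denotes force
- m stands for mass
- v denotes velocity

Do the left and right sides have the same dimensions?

No

F (force) has dimensions [L M T^-2].
m (mass) has dimensions [M].
v (velocity) has dimensions [L T^-1].

Left side: [L M T^-2]
Right side: [L M T^-1]

The two sides have different dimensions, so the equation is NOT dimensionally consistent.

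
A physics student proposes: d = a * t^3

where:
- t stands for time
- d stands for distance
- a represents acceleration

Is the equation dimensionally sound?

No

t (time) has dimensions [T].
d (distance) has dimensions [L].
a (acceleration) has dimensions [L T^-2].

Left side: [L]
Right side: [L T]

The two sides have different dimensions, so the equation is NOT dimensionally consistent.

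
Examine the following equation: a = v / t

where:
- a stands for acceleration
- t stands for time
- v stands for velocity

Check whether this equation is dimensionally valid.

Yes

a (acceleration) has dimensions [L T^-2].
t (time) has dimensions [T].
v (velocity) has dimensions [L T^-1].

Left side: [L T^-2]
Right side: [L T^-2]

Both sides have the same dimensions, so the equation is dimensionally consistent.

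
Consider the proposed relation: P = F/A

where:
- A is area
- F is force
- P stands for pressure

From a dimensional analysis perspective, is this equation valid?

Yes

A (area) has dimensions [L^2].
F (force) has dimensions [L M T^-2].
P (pressure) has dimensions [L^-1 M T^-2].

Left side: [L^-1 M T^-2]
Right side: [L^-1 M T^-2]

Both sides have the same dimensions, so the equation is dimensionally consistent.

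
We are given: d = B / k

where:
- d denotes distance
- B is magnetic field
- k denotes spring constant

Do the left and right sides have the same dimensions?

No

d (distance) has dimensions [L].
B (magnetic field) has dimensions [I^-1 M T^-2].
k (spring constant) has dimensions [M T^-2].

Left side: [L]
Right side: [I^-1]

The two sides have different dimensions, so the equation is NOT dimensionally consistent.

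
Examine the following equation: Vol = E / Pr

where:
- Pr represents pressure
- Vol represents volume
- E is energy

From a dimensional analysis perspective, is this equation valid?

Yes

Pr (pressure) has dimensions [L^-1 M T^-2].
Vol (volume) has dimensions [L^3].
E (energy) has dimensions [L^2 M T^-2].

Left side: [L^3]
Right side: [L^3]

Both sides have the same dimensions, so the equation is dimensionally consistent.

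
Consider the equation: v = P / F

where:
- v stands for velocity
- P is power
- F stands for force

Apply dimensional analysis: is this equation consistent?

Yes

v (velocity) has dimensions [L T^-1].
P (power) has dimensions [L^2 M T^-3].
F (force) has dimensions [L M T^-2].

Left side: [L T^-1]
Right side: [L T^-1]

Both sides have the same dimensions, so the equation is dimensionally consistent.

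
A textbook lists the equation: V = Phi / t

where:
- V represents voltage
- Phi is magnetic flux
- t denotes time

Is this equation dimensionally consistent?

Yes

V (voltage) has dimensions [I^-1 L^2 M T^-3].
Phi (magnetic flux) has dimensions [I^-1 L^2 M T^-2].
t (time) has dimensions [T].

Left side: [I^-1 L^2 M T^-3]
Right side: [I^-1 L^2 M T^-3]

Both sides have the same dimensions, so the equation is dimensionally consistent.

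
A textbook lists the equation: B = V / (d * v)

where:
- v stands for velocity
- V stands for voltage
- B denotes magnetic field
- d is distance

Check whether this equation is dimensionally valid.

Yes

v (velocity) has dimensions [L T^-1].
V (voltage) has dimensions [I^-1 L^2 M T^-3].
B (magnetic field) has dimensions [I^-1 M T^-2].
d (distance) has dimensions [L].

Left side: [I^-1 M T^-2]
Right side: [I^-1 M T^-2]

Both sides have the same dimensions, so the equation is dimensionally consistent.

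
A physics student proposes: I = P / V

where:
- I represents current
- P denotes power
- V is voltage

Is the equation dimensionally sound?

Yes

I (current) has dimensions [I].
P (power) has dimensions [L^2 M T^-3].
V (voltage) has dimensions [I^-1 L^2 M T^-3].

Left side: [I]
Right side: [I]

Both sides have the same dimensions, so the equation is dimensionally consistent.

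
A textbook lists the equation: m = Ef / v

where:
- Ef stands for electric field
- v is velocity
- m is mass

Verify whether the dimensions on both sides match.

No

Ef (electric field) has dimensions [I^-1 L M T^-3].
v (velocity) has dimensions [L T^-1].
m (mass) has dimensions [M].

Left side: [M]
Right side: [I^-1 M T^-2]

The two sides have different dimensions, so the equation is NOT dimensionally consistent.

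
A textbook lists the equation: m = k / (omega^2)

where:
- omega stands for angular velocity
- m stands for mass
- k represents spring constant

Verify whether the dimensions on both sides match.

Yes

omega (angular velocity) has dimensions [T^-1].
m (mass) has dimensions [M].
k (spring constant) has dimensions [M T^-2].

Left side: [M]
Right side: [M]

Both sides have the same dimensions, so the equation is dimensionally consistent.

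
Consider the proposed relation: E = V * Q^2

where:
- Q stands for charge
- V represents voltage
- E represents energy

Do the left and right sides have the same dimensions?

No

Q (charge) has dimensions [I T].
V (voltage) has dimensions [I^-1 L^2 M T^-3].
E (energy) has dimensions [L^2 M T^-2].

Left side: [L^2 M T^-2]
Right side: [I L^2 M T^-1]

The two sides have different dimensions, so the equation is NOT dimensionally consistent.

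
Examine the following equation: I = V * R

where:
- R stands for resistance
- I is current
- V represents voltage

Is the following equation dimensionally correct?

No

R (resistance) has dimensions [I^-2 L^2 M T^-3].
I (current) has dimensions [I].
V (voltage) has dimensions [I^-1 L^2 M T^-3].

Left side: [I]
Right side: [I^-3 L^4 M^2 T^-6]

The two sides have different dimensions, so the equation is NOT dimensionally consistent.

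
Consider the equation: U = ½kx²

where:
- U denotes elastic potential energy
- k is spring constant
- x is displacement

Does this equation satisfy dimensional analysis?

Yes

U (elastic potential energy) has dimensions [L^2 M T^-2].
k (spring constant) has dimensions [M T^-2].
x (displacement) has dimensions [L].

Left side: [L^2 M T^-2]
Right side: [L^2 M T^-2]

Both sides have the same dimensions, so the equation is dimensionally consistent.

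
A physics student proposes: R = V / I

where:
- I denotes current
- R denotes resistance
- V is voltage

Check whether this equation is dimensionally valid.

Yes

I (current) has dimensions [I].
R (resistance) has dimensions [I^-2 L^2 M T^-3].
V (voltage) has dimensions [I^-1 L^2 M T^-3].

Left side: [I^-2 L^2 M T^-3]
Right side: [I^-2 L^2 M T^-3]

Both sides have the same dimensions, so the equation is dimensionally consistent.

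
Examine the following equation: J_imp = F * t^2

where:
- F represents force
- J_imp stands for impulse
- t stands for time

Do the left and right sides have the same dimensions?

No

F (force) has dimensions [L M T^-2].
J_imp (impulse) has dimensions [L M T^-1].
t (time) has dimensions [T].

Left side: [L M T^-1]
Right side: [L M]

The two sides have different dimensions, so the equation is NOT dimensionally consistent.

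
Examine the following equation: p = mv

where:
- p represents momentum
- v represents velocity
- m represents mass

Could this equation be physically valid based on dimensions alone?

Yes

p (momentum) has dimensions [L M T^-1].
v (velocity) has dimensions [L T^-1].
m (mass) has dimensions [M].

Left side: [L M T^-1]
Right side: [L M T^-1]

Both sides have the same dimensions, so the equation is dimensionally consistent.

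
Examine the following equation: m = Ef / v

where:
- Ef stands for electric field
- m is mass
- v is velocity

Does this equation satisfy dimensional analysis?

No

Ef (electric field) has dimensions [I^-1 L M T^-3].
m (mass) has dimensions [M].
v (velocity) has dimensions [L T^-1].

Left side: [M]
Right side: [I^-1 M T^-2]

The two sides have different dimensions, so the equation is NOT dimensionally consistent.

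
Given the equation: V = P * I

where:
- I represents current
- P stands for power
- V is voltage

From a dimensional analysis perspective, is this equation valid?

No

I (current) has dimensions [I].
P (power) has dimensions [L^2 M T^-3].
V (voltage) has dimensions [I^-1 L^2 M T^-3].

Left side: [I^-1 L^2 M T^-3]
Right side: [I L^2 M T^-3]

The two sides have different dimensions, so the equation is NOT dimensionally consistent.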